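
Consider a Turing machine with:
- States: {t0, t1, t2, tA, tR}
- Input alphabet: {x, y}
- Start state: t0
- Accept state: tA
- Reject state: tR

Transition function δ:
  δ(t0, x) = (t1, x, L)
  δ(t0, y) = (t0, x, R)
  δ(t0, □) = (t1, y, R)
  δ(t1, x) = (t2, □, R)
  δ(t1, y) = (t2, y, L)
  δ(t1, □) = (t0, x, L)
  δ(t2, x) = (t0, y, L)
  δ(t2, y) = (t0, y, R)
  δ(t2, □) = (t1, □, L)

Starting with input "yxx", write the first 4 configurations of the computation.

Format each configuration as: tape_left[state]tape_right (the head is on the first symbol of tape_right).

Transitions applied:
Step 1: δ(t0, y) = (t0, x, R)
Step 2: δ(t0, x) = (t1, x, L)
Step 3: δ(t1, x) = (t2, □, R)

The first 4 configurations are:
[t0]yxx ⊢ x[t0]xx ⊢ [t1]xxx ⊢ □[t2]xx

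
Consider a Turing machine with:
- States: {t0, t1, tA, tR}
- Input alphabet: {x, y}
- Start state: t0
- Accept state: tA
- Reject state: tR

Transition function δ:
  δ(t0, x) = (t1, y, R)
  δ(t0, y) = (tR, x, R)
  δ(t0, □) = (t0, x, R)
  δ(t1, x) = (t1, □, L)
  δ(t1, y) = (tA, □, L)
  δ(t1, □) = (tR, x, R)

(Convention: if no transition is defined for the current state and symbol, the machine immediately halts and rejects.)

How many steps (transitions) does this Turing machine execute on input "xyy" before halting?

Execution trace:
Initial: [t0]xyy
Step 1: δ(t0, x) = (t1, y, R) → y[t1]yy
Step 2: δ(t1, y) = (tA, □, L) → [tA]y□y

The machine reaches the accept state tA and halts.

The machine executed 2 steps before halting.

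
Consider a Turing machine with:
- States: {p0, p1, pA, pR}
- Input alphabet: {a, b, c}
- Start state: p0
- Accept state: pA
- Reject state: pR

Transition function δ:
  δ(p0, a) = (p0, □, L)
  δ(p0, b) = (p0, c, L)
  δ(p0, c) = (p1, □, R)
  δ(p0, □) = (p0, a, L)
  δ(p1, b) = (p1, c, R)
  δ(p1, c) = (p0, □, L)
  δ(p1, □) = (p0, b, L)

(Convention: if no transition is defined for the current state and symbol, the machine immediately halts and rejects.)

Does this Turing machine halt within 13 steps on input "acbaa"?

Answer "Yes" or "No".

Execution trace:
Initial: [p0]acbaa
Step 1: δ(p0, a) = (p0, □, L) → [p0]□□cbaa
Step 2: δ(p0, □) = (p0, a, L) → [p0]□a□cbaa
Step 3: δ(p0, □) = (p0, a, L) → [p0]□aa□cbaa
Step 4: δ(p0, □) = (p0, a, L) → [p0]□aaa□cbaa
Step 5: δ(p0, □) = (p0, a, L) → [p0]□aaaa□cbaa
Step 6: δ(p0, □) = (p0, a, L) → [p0]□aaaaa□cbaa
Step 7: δ(p0, □) = (p0, a, L) → [p0]□aaaaaa□cbaa
Step 8: δ(p0, □) = (p0, a, L) → [p0]□aaaaaaa□cbaa
Step 9: δ(p0, □) = (p0, a, L) → [p0]□aaaaaaaa□cbaa
Step 10: δ(p0, □) = (p0, a, L) → [p0]□aaaaaaaaa□cbaa
Step 11: δ(p0, □) = (p0, a, L) → [p0]□aaaaaaaaaa□cbaa
Step 12: δ(p0, □) = (p0, a, L) → [p0]□aaaaaaaaaaa□cbaa
Step 13: δ(p0, □) = (p0, a, L) → [p0]□aaaaaaaaaaaa□cbaa

The machine has not reached a halting state after 13 steps.
The machine did not halt within the 13-step bound.

Answer: No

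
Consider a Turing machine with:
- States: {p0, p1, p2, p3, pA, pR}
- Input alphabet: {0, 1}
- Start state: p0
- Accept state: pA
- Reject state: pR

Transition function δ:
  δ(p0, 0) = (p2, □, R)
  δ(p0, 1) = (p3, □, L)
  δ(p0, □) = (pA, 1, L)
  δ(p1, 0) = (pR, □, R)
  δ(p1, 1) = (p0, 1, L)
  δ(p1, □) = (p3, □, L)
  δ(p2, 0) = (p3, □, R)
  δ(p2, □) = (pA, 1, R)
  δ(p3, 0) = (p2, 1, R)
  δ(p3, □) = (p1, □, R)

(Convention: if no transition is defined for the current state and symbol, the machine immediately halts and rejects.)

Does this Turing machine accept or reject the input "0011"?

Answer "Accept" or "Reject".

Execution trace:
Initial: [p0]0011
Step 1: δ(p0, 0) = (p2, □, R) → □[p2]011
Step 2: δ(p2, 0) = (p3, □, R) → □□[p3]11

No transition is defined for δ(p3, 1). By convention the machine halts and rejects.

Answer: Reject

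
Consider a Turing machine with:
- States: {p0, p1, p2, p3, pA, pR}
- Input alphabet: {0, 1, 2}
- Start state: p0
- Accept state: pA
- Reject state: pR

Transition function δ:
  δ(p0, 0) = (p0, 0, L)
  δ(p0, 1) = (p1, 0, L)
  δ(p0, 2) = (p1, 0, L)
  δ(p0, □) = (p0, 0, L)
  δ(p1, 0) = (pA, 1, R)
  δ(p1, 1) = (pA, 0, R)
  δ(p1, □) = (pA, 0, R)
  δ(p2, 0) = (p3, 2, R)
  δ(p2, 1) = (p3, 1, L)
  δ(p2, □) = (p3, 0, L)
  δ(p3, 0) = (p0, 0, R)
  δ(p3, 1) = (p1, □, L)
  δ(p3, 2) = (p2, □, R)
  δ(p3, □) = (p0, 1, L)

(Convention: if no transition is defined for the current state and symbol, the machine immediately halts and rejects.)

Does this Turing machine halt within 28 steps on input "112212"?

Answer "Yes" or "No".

Execution trace:
Initial: [p0]112212
Step 1: δ(p0, 1) = (p1, 0, L) → [p1]□012212
Step 2: δ(p1, □) = (pA, 0, R) → 0[pA]012212

The machine reaches the accept state pA and halts.
The machine halted after 2 steps (within the 28-step bound).

Answer: Yes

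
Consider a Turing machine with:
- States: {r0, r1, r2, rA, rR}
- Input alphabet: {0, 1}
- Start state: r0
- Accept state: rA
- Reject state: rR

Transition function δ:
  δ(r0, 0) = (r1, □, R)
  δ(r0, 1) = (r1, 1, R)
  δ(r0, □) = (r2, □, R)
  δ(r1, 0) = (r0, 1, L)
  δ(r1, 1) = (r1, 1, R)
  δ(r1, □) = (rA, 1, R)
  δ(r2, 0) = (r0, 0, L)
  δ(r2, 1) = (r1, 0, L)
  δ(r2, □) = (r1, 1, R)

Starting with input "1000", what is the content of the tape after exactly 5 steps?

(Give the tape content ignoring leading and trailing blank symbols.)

Execution trace:
Initial: [r0]1000
Step 1: δ(r0, 1) = (r1, 1, R) → 1[r1]000
Step 2: δ(r1, 0) = (r0, 1, L) → [r0]1100
Step 3: δ(r0, 1) = (r1, 1, R) → 1[r1]100
Step 4: δ(r1, 1) = (r1, 1, R) → 11[r1]00
Step 5: δ(r1, 0) = (r0, 1, L) → 1[r0]110

After 5 steps, the tape (ignoring leading/trailing blanks) is: 1110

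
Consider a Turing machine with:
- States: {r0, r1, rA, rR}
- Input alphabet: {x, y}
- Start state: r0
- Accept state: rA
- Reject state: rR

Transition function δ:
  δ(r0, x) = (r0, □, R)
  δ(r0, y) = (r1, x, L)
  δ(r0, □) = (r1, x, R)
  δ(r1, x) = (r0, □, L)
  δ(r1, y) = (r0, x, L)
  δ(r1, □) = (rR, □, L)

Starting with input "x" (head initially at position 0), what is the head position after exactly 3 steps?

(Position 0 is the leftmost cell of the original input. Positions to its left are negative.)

Execution trace (head position shown):
Step 0: [r0]x  (head at position 0)
Step 1: move right → □[r0]□  (head at position 1)
Step 2: move right → □x[r1]□  (head at position 2)
Step 3: move left → □[rR]x□  (head at position 1)

After 3 steps, the head is at position 1.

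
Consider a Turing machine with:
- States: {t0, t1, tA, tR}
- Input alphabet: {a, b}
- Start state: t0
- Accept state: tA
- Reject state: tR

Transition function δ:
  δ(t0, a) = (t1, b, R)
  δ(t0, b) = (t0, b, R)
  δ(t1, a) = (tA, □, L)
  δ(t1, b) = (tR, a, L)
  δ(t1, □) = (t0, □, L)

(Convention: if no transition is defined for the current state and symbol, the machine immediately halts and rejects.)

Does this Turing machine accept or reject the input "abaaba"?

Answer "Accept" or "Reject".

Execution trace:
Initial: [t0]abaaba
Step 1: δ(t0, a) = (t1, b, R) → b[t1]baaba
Step 2: δ(t1, b) = (tR, a, L) → [tR]baaaba

The machine reaches the reject state tR and halts.

Answer: Reject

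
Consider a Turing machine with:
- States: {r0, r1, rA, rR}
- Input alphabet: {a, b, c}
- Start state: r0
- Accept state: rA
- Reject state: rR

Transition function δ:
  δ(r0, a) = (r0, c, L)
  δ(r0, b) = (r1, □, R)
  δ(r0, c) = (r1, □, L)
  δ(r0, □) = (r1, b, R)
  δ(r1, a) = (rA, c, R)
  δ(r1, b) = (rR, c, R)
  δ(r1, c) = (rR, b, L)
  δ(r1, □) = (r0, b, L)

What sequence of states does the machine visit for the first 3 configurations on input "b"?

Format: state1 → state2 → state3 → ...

Execution trace:
Initial: [r0]b
Step 1: δ(r0, b) = (r1, □, R) → □[r1]□
Step 2: δ(r1, □) = (r0, b, L) → [r0]□b

State sequence: r0 → r1 → r0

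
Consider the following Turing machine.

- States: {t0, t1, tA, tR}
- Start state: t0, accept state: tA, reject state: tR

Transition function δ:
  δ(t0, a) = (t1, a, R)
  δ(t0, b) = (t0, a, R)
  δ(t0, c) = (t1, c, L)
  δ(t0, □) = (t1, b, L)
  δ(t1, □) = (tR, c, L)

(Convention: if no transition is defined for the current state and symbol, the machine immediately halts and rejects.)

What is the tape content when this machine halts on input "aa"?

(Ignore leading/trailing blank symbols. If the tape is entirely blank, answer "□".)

Execution trace:
Initial: [t0]aa
Step 1: δ(t0, a) = (t1, a, R) → a[t1]a

No transition is defined for δ(t1, a). By convention the machine halts and rejects.

Final tape (ignoring leading/trailing blanks): aa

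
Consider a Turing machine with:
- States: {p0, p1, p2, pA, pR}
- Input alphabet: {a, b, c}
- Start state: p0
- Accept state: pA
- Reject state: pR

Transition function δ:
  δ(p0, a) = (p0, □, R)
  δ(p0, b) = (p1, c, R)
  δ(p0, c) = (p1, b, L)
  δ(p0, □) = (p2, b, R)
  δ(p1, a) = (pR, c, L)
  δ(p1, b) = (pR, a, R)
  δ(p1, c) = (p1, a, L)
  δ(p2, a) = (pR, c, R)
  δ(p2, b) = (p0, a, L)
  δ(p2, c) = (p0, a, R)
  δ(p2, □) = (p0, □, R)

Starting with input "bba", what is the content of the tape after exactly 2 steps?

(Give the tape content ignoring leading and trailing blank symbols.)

Execution trace:
Initial: [p0]bba
Step 1: δ(p0, b) = (p1, c, R) → c[p1]ba
Step 2: δ(p1, b) = (pR, a, R) → ca[pR]a

The machine reaches the reject state pR and halts.

After 2 steps, the tape (ignoring leading/trailing blanks) is: caa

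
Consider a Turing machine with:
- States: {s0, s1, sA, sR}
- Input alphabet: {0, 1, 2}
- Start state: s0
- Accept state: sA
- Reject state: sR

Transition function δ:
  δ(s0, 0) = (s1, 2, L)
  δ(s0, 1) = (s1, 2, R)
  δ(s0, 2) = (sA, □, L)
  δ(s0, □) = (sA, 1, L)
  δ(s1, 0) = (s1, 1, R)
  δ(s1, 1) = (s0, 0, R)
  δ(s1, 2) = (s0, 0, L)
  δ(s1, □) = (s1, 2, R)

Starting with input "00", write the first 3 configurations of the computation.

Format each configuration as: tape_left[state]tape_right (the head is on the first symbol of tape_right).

Transitions applied:
Step 1: δ(s0, 0) = (s1, 2, L)
Step 2: δ(s1, □) = (s1, 2, R)

The first 3 configurations are:
[s0]00 ⊢ [s1]□20 ⊢ 2[s1]20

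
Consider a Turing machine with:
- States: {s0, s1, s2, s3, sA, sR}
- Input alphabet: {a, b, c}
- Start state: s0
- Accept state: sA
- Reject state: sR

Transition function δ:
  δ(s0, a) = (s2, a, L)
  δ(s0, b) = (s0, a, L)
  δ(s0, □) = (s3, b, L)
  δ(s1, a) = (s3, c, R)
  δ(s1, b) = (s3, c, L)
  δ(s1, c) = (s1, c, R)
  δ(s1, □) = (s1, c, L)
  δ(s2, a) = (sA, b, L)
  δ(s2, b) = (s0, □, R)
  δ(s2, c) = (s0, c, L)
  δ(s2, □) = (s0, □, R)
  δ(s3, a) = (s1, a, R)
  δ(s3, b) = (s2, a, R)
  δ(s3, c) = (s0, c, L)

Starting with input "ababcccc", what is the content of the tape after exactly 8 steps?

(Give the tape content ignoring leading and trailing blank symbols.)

Execution trace:
Initial: [s0]ababcccc
Step 1: δ(s0, a) = (s2, a, L) → [s2]□ababcccc
Step 2: δ(s2, □) = (s0, □, R) → □[s0]ababcccc
Step 3: δ(s0, a) = (s2, a, L) → [s2]□ababcccc
Step 4: δ(s2, □) = (s0, □, R) → □[s0]ababcccc
Step 5: δ(s0, a) = (s2, a, L) → [s2]□ababcccc
Step 6: δ(s2, □) = (s0, □, R) → □[s0]ababcccc
Step 7: δ(s0, a) = (s2, a, L) → [s2]□ababcccc
Step 8: δ(s2, □) = (s0, □, R) → □[s0]ababcccc

After 8 steps, the tape (ignoring leading/trailing blanks) is: ababcccc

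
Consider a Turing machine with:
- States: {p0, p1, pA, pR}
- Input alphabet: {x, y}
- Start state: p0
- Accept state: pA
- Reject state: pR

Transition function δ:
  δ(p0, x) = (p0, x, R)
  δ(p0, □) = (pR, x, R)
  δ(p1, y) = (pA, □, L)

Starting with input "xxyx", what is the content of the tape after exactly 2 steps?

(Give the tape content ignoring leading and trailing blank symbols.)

Execution trace:
Initial: [p0]xxyx
Step 1: δ(p0, x) = (p0, x, R) → x[p0]xyx
Step 2: δ(p0, x) = (p0, x, R) → xx[p0]yx

No transition is defined for δ(p0, y). By convention the machine halts and rejects.

After 2 steps, the tape (ignoring leading/trailing blanks) is: xxyx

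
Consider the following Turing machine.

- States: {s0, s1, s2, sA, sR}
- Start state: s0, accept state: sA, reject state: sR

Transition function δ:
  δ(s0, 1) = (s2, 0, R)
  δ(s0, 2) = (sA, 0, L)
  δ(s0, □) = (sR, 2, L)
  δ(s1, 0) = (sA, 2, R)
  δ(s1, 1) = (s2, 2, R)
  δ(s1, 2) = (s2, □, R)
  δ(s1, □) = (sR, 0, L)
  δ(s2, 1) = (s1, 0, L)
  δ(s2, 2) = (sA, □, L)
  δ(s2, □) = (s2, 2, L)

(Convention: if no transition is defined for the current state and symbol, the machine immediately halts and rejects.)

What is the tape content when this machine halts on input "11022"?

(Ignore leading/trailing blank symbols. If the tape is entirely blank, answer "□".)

Execution trace:
Initial: [s0]11022
Step 1: δ(s0, 1) = (s2, 0, R) → 0[s2]1022
Step 2: δ(s2, 1) = (s1, 0, L) → [s1]00022
Step 3: δ(s1, 0) = (sA, 2, R) → 2[sA]0022

The machine reaches the accept state sA and halts.

Final tape (ignoring leading/trailing blanks): 20022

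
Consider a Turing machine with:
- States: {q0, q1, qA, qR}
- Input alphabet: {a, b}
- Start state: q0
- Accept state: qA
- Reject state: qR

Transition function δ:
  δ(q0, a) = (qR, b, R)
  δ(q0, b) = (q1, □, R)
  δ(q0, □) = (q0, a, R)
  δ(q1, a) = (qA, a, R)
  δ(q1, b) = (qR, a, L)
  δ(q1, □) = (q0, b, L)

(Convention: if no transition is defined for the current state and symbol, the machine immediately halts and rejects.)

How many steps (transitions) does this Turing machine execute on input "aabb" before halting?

Execution trace:
Initial: [q0]aabb
Step 1: δ(q0, a) = (qR, b, R) → b[qR]abb

The machine reaches the reject state qR and halts.

The machine executed 1 step before halting.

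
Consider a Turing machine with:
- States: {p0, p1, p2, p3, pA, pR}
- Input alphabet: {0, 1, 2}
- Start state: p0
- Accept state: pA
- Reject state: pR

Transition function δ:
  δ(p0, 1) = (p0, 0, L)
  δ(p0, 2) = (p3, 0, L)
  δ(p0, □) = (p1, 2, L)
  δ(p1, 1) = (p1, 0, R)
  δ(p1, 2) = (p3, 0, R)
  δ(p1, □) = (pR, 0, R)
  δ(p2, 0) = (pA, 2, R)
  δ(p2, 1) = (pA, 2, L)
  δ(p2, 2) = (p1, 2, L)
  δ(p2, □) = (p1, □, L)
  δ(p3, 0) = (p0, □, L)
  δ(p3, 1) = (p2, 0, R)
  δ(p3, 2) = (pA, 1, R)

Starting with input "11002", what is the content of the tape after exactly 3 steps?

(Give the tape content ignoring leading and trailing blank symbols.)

Execution trace:
Initial: [p0]11002
Step 1: δ(p0, 1) = (p0, 0, L) → [p0]□01002
Step 2: δ(p0, □) = (p1, 2, L) → [p1]□201002
Step 3: δ(p1, □) = (pR, 0, R) → 0[pR]201002

The machine reaches the reject state pR and halts.

After 3 steps, the tape (ignoring leading/trailing blanks) is: 0201002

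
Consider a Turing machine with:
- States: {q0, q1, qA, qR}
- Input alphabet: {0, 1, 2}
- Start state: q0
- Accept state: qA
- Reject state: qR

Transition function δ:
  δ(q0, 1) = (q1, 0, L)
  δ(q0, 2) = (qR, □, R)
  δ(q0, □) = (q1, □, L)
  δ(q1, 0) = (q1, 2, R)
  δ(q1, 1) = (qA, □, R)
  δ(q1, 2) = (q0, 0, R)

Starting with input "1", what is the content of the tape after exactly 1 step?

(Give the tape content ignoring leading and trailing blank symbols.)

Execution trace:
Initial: [q0]1
Step 1: δ(q0, 1) = (q1, 0, L) → [q1]□0

No transition is defined for δ(q1, □). By convention the machine halts and rejects.

After 1 step, the tape (ignoring leading/trailing blanks) is: 0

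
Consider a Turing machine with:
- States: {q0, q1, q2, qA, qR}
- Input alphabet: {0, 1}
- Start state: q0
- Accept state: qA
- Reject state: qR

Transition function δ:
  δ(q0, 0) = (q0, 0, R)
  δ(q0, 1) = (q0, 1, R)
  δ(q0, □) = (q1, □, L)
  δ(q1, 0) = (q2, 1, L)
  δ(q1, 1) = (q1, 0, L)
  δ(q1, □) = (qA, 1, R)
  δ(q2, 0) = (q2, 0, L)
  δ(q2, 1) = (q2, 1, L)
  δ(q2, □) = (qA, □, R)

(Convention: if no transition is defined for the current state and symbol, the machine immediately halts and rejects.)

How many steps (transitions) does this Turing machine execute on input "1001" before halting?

Execution trace:
Initial: [q0]1001
Step 1: δ(q0, 1) = (q0, 1, R) → 1[q0]001
Step 2: δ(q0, 0) = (q0, 0, R) → 10[q0]01
Step 3: δ(q0, 0) = (q0, 0, R) → 100[q0]1
Step 4: δ(q0, 1) = (q0, 1, R) → 1001[q0]□
Step 5: δ(q0, □) = (q1, □, L) → 100[q1]1□
Step 6: δ(q1, 1) = (q1, 0, L) → 10[q1]00□
Step 7: δ(q1, 0) = (q2, 1, L) → 1[q2]010□
Step 8: δ(q2, 0) = (q2, 0, L) → [q2]1010□
Step 9: δ(q2, 1) = (q2, 1, L) → [q2]□1010□
Step 10: δ(q2, □) = (qA, □, R) → □[qA]1010□

The machine reaches the accept state qA and halts.

The machine executed 10 steps before halting.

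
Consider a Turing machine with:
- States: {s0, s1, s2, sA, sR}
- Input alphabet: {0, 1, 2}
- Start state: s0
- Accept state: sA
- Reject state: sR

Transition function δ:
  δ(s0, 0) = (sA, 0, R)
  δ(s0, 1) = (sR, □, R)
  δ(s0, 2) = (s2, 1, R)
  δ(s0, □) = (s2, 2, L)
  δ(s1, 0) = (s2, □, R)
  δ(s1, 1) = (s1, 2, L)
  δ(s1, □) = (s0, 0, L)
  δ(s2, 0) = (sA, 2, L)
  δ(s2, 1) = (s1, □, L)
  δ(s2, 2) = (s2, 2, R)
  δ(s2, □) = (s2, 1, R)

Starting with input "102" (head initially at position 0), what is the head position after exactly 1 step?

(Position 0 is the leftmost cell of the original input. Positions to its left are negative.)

Execution trace (head position shown):
Step 0: [s0]102  (head at position 0)
Step 1: move right → □[sR]02  (head at position 1)

After 1 step, the head is at position 1.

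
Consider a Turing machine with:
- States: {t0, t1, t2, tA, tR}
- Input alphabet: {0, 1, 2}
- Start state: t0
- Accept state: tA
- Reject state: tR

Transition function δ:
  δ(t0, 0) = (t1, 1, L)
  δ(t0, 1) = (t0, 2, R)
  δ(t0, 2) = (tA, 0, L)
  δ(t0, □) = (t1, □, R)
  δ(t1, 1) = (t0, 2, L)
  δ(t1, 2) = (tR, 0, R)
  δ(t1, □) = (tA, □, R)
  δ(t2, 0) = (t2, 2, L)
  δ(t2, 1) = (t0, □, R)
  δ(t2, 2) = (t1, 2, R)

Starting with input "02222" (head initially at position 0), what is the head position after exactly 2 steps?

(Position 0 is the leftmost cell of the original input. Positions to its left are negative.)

Execution trace (head position shown):
Step 0: [t0]02222  (head at position 0)
Step 1: move left → [t1]□12222  (head at position -1)
Step 2: move right → □[tA]12222  (head at position 0)

After 2 steps, the head is at position 0.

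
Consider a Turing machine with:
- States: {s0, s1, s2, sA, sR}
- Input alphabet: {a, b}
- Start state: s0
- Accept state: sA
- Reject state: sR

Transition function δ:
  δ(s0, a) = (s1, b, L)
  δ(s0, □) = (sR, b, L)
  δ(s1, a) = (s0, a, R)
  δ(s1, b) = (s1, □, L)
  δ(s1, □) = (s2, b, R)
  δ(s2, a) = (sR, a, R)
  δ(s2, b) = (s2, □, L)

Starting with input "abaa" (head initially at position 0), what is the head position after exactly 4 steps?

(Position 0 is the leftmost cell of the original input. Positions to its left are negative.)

Execution trace (head position shown):
Step 0: [s0]abaa  (head at position 0)
Step 1: move left → [s1]□bbaa  (head at position -1)
Step 2: move right → b[s2]bbaa  (head at position 0)
Step 3: move left → [s2]b□baa  (head at position -1)
Step 4: move left → [s2]□□□baa  (head at position -2)

After 4 steps, the head is at position -2.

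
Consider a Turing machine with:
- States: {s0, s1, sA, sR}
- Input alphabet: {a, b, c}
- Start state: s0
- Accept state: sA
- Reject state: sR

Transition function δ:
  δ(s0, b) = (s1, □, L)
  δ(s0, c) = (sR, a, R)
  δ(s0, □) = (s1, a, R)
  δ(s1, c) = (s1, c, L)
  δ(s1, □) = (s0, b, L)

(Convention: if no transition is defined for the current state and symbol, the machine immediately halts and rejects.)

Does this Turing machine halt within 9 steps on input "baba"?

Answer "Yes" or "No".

Execution trace:
Initial: [s0]baba
Step 1: δ(s0, b) = (s1, □, L) → [s1]□□aba
Step 2: δ(s1, □) = (s0, b, L) → [s0]□b□aba
Step 3: δ(s0, □) = (s1, a, R) → a[s1]b□aba

No transition is defined for δ(s1, b). By convention the machine halts and rejects.
The machine halted after 3 steps (within the 9-step bound).

Answer: Yes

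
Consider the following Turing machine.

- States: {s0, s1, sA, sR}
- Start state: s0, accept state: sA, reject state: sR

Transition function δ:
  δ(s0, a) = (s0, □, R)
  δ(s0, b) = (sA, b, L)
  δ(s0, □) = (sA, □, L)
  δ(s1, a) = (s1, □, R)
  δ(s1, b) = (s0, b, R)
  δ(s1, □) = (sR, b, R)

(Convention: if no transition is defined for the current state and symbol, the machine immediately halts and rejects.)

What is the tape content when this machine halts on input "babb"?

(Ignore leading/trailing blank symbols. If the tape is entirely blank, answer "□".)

Execution trace:
Initial: [s0]babb
Step 1: δ(s0, b) = (sA, b, L) → [sA]□babb

The machine reaches the accept state sA and halts.

Final tape (ignoring leading/trailing blanks): babb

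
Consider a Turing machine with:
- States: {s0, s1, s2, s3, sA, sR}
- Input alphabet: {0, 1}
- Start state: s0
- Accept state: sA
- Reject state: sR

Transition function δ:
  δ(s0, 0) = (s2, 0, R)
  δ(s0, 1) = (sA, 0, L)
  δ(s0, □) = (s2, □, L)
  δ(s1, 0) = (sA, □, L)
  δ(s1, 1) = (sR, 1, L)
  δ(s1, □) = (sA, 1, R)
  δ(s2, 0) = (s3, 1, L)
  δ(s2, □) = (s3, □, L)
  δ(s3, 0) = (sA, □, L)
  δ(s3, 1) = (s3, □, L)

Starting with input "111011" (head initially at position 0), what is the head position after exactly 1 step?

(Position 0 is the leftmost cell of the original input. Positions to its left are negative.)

Execution trace (head position shown):
Step 0: [s0]111011  (head at position 0)
Step 1: move left → [sA]□011011  (head at position -1)

After 1 step, the head is at position -1.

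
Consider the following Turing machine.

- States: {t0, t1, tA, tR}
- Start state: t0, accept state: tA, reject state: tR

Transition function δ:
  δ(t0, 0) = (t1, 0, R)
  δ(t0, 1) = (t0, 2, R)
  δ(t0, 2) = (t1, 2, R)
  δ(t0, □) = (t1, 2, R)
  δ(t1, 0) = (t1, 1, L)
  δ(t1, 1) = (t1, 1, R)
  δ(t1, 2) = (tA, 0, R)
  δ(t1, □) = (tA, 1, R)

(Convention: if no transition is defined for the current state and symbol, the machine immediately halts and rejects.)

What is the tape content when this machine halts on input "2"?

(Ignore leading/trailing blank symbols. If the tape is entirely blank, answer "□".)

Execution trace:
Initial: [t0]2
Step 1: δ(t0, 2) = (t1, 2, R) → 2[t1]□
Step 2: δ(t1, □) = (tA, 1, R) → 21[tA]□

The machine reaches the accept state tA and halts.

Final tape (ignoring leading/trailing blanks): 21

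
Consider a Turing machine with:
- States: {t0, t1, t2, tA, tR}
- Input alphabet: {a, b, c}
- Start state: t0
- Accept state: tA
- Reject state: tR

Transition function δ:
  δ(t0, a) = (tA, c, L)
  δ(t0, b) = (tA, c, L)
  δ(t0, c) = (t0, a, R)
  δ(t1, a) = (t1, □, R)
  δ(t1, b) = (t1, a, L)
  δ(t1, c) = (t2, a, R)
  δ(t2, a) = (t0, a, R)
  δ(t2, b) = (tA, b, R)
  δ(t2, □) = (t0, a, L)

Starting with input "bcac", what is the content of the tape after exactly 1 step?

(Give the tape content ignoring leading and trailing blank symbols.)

Execution trace:
Initial: [t0]bcac
Step 1: δ(t0, b) = (tA, c, L) → [tA]□ccac

The machine reaches the accept state tA and halts.

After 1 step, the tape (ignoring leading/trailing blanks) is: ccac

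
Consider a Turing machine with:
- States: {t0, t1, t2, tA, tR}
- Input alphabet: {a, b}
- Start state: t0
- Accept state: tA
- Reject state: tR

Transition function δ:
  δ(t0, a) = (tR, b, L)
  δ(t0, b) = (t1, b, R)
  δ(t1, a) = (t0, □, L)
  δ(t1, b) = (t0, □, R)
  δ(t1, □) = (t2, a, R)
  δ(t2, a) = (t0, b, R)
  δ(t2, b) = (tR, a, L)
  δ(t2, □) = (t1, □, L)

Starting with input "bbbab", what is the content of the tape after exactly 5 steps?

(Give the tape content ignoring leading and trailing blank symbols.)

Execution trace:
Initial: [t0]bbbab
Step 1: δ(t0, b) = (t1, b, R) → b[t1]bbab
Step 2: δ(t1, b) = (t0, □, R) → b□[t0]bab
Step 3: δ(t0, b) = (t1, b, R) → b□b[t1]ab
Step 4: δ(t1, a) = (t0, □, L) → b□[t0]b□b
Step 5: δ(t0, b) = (t1, b, R) → b□b[t1]□b

After 5 steps, the tape (ignoring leading/trailing blanks) is: b□b□b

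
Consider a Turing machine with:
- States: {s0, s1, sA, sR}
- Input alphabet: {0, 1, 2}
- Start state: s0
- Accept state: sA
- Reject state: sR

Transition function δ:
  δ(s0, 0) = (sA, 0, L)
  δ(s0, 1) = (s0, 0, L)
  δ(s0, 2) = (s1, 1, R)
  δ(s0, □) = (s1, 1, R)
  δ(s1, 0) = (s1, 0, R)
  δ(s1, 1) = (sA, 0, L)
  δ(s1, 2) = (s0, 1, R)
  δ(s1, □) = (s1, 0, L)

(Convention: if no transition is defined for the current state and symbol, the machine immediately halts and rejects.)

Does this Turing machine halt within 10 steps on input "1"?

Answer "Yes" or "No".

Execution trace:
Initial: [s0]1
Step 1: δ(s0, 1) = (s0, 0, L) → [s0]□0
Step 2: δ(s0, □) = (s1, 1, R) → 1[s1]0
Step 3: δ(s1, 0) = (s1, 0, R) → 10[s1]□
Step 4: δ(s1, □) = (s1, 0, L) → 1[s1]00
Step 5: δ(s1, 0) = (s1, 0, R) → 10[s1]0
Step 6: δ(s1, 0) = (s1, 0, R) → 100[s1]□
Step 7: δ(s1, □) = (s1, 0, L) → 10[s1]00
Step 8: δ(s1, 0) = (s1, 0, R) → 100[s1]0
Step 9: δ(s1, 0) = (s1, 0, R) → 1000[s1]□
Step 10: δ(s1, □) = (s1, 0, L) → 100[s1]00

The machine has not reached a halting state after 10 steps.
The machine did not halt within the 10-step bound.

Answer: No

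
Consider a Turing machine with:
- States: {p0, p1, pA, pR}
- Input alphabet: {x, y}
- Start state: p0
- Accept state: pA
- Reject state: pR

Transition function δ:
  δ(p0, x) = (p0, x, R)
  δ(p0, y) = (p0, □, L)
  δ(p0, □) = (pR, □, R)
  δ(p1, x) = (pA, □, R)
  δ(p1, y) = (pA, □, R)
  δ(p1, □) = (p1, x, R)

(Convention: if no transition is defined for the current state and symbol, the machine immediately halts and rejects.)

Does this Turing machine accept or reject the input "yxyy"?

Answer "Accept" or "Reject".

Execution trace:
Initial: [p0]yxyy
Step 1: δ(p0, y) = (p0, □, L) → [p0]□□xyy
Step 2: δ(p0, □) = (pR, □, R) → □[pR]□xyy

The machine reaches the reject state pR and halts.

Answer: Reject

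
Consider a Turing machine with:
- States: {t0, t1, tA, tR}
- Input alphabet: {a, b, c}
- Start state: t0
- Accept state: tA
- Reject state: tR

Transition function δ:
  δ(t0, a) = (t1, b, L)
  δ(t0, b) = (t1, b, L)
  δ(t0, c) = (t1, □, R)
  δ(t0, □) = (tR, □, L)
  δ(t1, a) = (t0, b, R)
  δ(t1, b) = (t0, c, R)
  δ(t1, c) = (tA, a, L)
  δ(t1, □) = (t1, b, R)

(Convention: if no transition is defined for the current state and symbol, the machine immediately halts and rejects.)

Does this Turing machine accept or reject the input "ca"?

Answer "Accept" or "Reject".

Execution trace:
Initial: [t0]ca
Step 1: δ(t0, c) = (t1, □, R) → □[t1]a
Step 2: δ(t1, a) = (t0, b, R) → □b[t0]□
Step 3: δ(t0, □) = (tR, □, L) → □[tR]b□

The machine reaches the reject state tR and halts.

Answer: Reject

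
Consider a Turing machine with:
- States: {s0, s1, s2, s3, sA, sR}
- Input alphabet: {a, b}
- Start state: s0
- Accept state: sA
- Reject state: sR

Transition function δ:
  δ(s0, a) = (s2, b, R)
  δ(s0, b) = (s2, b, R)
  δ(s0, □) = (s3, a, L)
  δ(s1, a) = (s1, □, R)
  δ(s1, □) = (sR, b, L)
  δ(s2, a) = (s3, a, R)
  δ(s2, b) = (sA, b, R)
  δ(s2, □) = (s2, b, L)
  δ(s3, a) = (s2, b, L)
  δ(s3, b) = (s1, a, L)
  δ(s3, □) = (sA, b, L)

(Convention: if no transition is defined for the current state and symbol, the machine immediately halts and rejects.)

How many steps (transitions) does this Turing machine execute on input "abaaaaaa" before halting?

Execution trace:
Initial: [s0]abaaaaaa
Step 1: δ(s0, a) = (s2, b, R) → b[s2]baaaaaa
Step 2: δ(s2, b) = (sA, b, R) → bb[sA]aaaaaa

The machine reaches the accept state sA and halts.

The machine executed 2 steps before halting.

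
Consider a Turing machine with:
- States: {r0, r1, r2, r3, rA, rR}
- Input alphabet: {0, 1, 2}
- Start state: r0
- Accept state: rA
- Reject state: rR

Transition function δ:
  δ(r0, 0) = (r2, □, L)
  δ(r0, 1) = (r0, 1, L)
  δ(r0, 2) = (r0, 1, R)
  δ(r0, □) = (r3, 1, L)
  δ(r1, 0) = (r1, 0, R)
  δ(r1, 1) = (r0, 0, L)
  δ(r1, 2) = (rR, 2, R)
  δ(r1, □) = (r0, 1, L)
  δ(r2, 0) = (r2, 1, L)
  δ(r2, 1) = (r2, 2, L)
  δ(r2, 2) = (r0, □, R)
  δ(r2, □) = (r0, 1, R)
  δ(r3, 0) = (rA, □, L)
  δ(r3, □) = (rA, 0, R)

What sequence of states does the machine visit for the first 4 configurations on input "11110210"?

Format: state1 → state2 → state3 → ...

Execution trace:
Initial: [r0]11110210
Step 1: δ(r0, 1) = (r0, 1, L) → [r0]□11110210
Step 2: δ(r0, □) = (r3, 1, L) → [r3]□111110210
Step 3: δ(r3, □) = (rA, 0, R) → 0[rA]111110210

The machine reaches the accept state rA and halts.

State sequence: r0 → r0 → r3 → rA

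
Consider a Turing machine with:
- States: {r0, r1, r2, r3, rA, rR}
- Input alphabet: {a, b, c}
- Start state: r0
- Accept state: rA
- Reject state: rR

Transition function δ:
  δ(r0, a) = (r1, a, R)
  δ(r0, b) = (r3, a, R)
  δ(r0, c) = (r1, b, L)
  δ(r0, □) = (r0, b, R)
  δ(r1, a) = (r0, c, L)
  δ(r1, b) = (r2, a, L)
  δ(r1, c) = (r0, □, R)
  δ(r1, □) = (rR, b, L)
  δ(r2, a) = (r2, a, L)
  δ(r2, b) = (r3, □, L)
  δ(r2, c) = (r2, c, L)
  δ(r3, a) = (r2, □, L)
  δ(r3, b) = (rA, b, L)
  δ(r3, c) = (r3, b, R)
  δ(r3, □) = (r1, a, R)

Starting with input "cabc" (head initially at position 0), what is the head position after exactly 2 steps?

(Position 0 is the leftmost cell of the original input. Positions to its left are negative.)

Execution trace (head position shown):
Step 0: [r0]cabc  (head at position 0)
Step 1: move left → [r1]□babc  (head at position -1)
Step 2: move left → [rR]□bbabc  (head at position -2)

After 2 steps, the head is at position -2.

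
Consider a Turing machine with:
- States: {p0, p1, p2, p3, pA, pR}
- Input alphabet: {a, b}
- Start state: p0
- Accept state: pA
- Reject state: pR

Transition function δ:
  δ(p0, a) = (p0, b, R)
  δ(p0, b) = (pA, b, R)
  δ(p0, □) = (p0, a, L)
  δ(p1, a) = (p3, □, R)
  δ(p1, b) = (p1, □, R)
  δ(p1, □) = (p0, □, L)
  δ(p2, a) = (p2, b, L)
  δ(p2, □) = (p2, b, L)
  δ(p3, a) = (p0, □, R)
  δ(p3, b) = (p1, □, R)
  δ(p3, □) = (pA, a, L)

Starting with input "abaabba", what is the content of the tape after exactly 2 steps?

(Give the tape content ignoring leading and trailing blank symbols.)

Execution trace:
Initial: [p0]abaabba
Step 1: δ(p0, a) = (p0, b, R) → b[p0]baabba
Step 2: δ(p0, b) = (pA, b, R) → bb[pA]aabba

The machine reaches the accept state pA and halts.

After 2 steps, the tape (ignoring leading/trailing blanks) is: bbaabba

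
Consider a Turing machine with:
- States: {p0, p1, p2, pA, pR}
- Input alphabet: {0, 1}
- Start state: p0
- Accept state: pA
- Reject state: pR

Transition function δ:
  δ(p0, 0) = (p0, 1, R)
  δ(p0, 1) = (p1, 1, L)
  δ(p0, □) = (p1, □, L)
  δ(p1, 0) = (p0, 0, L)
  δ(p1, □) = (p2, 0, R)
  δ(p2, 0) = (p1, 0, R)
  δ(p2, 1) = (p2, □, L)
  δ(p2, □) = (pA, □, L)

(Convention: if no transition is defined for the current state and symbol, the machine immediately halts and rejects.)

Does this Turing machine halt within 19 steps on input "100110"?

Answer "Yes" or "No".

Execution trace:
Initial: [p0]100110
Step 1: δ(p0, 1) = (p1, 1, L) → [p1]□100110
Step 2: δ(p1, □) = (p2, 0, R) → 0[p2]100110
Step 3: δ(p2, 1) = (p2, □, L) → [p2]0□00110
Step 4: δ(p2, 0) = (p1, 0, R) → 0[p1]□00110
Step 5: δ(p1, □) = (p2, 0, R) → 00[p2]00110
Step 6: δ(p2, 0) = (p1, 0, R) → 000[p1]0110
Step 7: δ(p1, 0) = (p0, 0, L) → 00[p0]00110
Step 8: δ(p0, 0) = (p0, 1, R) → 001[p0]0110
Step 9: δ(p0, 0) = (p0, 1, R) → 0011[p0]110
Step 10: δ(p0, 1) = (p1, 1, L) → 001[p1]1110

No transition is defined for δ(p1, 1). By convention the machine halts and rejects.
The machine halted after 10 steps (within the 19-step bound).

Answer: Yes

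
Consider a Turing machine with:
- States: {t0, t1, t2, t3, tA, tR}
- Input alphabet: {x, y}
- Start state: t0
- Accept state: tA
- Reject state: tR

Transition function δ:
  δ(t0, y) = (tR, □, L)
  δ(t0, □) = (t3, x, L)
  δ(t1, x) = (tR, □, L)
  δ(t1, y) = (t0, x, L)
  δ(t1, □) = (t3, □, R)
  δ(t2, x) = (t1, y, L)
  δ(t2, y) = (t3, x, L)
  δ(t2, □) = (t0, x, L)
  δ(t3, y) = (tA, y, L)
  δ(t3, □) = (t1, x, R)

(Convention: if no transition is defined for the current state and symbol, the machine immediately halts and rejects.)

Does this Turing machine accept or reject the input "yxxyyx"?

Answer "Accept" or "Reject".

Execution trace:
Initial: [t0]yxxyyx
Step 1: δ(t0, y) = (tR, □, L) → [tR]□□xxyyx

The machine reaches the reject state tR and halts.

Answer: Reject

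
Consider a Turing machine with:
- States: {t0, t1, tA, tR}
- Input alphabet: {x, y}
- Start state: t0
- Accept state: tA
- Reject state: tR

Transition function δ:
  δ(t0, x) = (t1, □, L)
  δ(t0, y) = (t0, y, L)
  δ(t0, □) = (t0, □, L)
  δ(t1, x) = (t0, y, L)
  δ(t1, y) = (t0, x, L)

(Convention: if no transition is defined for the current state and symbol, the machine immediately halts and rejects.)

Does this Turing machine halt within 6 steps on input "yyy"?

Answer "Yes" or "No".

Execution trace:
Initial: [t0]yyy
Step 1: δ(t0, y) = (t0, y, L) → [t0]□yyy
Step 2: δ(t0, □) = (t0, □, L) → [t0]□□yyy
Step 3: δ(t0, □) = (t0, □, L) → [t0]□□□yyy
Step 4: δ(t0, □) = (t0, □, L) → [t0]□□□□yyy
Step 5: δ(t0, □) = (t0, □, L) → [t0]□□□□□yyy
Step 6: δ(t0, □) = (t0, □, L) → [t0]□□□□□□yyy

The machine has not reached a halting state after 6 steps.
The machine did not halt within the 6-step bound.

Answer: No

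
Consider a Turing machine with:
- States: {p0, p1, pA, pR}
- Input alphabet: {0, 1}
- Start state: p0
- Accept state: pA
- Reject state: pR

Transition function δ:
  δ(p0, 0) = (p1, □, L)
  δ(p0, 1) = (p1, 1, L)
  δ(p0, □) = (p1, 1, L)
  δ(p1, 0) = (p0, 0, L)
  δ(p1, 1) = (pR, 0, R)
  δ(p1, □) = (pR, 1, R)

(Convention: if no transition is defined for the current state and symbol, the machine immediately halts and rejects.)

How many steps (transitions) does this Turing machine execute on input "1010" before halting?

Execution trace:
Initial: [p0]1010
Step 1: δ(p0, 1) = (p1, 1, L) → [p1]□1010
Step 2: δ(p1, □) = (pR, 1, R) → 1[pR]1010

The machine reaches the reject state pR and halts.

The machine executed 2 steps before halting.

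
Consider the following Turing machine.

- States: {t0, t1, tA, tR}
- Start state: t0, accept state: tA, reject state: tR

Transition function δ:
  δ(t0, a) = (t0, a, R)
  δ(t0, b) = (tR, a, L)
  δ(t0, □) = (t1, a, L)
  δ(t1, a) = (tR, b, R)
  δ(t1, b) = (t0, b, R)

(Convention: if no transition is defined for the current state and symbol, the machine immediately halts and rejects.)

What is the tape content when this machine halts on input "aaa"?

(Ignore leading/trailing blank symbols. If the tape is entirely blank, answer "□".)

Execution trace:
Initial: [t0]aaa
Step 1: δ(t0, a) = (t0, a, R) → a[t0]aa
Step 2: δ(t0, a) = (t0, a, R) → aa[t0]a
Step 3: δ(t0, a) = (t0, a, R) → aaa[t0]□
Step 4: δ(t0, □) = (t1, a, L) → aa[t1]aa
Step 5: δ(t1, a) = (tR, b, R) → aab[tR]a

The machine reaches the reject state tR and halts.

Final tape (ignoring leading/trailing blanks): aaba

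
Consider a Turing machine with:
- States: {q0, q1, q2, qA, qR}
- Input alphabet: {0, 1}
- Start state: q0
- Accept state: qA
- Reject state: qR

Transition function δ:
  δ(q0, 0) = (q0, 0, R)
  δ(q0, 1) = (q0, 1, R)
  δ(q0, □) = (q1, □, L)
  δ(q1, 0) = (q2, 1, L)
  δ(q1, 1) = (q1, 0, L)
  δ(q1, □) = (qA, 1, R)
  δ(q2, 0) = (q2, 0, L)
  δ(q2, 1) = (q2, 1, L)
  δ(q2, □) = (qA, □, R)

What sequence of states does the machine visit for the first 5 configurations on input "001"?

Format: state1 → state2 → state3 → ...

Execution trace:
Initial: [q0]001
Step 1: δ(q0, 0) = (q0, 0, R) → 0[q0]01
Step 2: δ(q0, 0) = (q0, 0, R) → 00[q0]1
Step 3: δ(q0, 1) = (q0, 1, R) → 001[q0]□
Step 4: δ(q0, □) = (q1, □, L) → 00[q1]1□

State sequence: q0 → q0 → q0 → q0 → q1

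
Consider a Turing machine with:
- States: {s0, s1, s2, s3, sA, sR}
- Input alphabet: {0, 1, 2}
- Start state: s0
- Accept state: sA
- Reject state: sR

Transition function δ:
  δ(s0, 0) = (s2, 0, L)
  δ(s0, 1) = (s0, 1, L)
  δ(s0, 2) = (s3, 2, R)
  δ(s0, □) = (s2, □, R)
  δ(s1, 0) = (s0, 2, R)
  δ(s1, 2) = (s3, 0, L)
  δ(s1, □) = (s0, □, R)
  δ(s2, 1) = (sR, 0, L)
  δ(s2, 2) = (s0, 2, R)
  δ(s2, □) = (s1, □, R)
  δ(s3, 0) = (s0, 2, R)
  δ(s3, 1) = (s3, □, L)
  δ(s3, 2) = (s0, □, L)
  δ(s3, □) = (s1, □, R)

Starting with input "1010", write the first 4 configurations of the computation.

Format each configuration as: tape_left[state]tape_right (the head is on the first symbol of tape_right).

Transitions applied:
Step 1: δ(s0, 1) = (s0, 1, L)
Step 2: δ(s0, □) = (s2, □, R)
Step 3: δ(s2, 1) = (sR, 0, L)

The first 4 configurations are:
[s0]1010 ⊢ [s0]□1010 ⊢ □[s2]1010 ⊢ [sR]□0010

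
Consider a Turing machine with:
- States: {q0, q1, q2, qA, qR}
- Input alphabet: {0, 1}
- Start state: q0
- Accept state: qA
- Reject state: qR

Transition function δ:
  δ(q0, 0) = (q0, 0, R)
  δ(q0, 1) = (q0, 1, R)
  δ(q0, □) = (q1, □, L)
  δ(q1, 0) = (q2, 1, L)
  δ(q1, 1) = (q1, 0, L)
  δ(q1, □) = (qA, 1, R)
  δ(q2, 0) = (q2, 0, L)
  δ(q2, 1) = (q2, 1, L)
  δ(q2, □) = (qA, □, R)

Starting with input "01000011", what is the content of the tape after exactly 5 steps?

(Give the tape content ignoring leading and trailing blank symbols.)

Execution trace:
Initial: [q0]01000011
Step 1: δ(q0, 0) = (q0, 0, R) → 0[q0]1000011
Step 2: δ(q0, 1) = (q0, 1, R) → 01[q0]000011
Step 3: δ(q0, 0) = (q0, 0, R) → 010[q0]00011
Step 4: δ(q0, 0) = (q0, 0, R) → 0100[q0]0011
Step 5: δ(q0, 0) = (q0, 0, R) → 01000[q0]011

After 5 steps, the tape (ignoring leading/trailing blanks) is: 01000011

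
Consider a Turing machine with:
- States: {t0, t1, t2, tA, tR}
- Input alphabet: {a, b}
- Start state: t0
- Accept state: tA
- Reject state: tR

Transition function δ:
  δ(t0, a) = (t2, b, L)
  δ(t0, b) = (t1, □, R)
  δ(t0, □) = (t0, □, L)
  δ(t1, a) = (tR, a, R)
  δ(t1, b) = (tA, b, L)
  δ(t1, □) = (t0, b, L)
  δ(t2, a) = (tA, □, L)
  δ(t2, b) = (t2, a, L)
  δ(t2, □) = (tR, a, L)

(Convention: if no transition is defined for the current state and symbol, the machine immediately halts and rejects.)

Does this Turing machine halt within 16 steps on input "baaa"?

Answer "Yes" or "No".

Execution trace:
Initial: [t0]baaa
Step 1: δ(t0, b) = (t1, □, R) → □[t1]aaa
Step 2: δ(t1, a) = (tR, a, R) → □a[tR]aa

The machine reaches the reject state tR and halts.
The machine halted after 2 steps (within the 16-step bound).

Answer: Yes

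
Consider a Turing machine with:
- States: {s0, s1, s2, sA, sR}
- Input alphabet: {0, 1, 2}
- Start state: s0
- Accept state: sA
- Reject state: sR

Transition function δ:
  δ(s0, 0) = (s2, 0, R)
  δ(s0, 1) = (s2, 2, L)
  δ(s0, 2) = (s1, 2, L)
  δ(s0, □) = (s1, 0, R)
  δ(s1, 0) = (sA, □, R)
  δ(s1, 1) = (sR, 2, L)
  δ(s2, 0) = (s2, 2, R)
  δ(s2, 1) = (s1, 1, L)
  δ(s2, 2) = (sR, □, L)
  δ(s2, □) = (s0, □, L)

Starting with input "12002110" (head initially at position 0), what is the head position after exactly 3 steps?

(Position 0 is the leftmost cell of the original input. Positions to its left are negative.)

Execution trace (head position shown):
Step 0: [s0]12002110  (head at position 0)
Step 1: move left → [s2]□22002110  (head at position -1)
Step 2: move left → [s0]□□22002110  (head at position -2)
Step 3: move right → 0[s1]□22002110  (head at position -1)

After 3 steps, the head is at position -1.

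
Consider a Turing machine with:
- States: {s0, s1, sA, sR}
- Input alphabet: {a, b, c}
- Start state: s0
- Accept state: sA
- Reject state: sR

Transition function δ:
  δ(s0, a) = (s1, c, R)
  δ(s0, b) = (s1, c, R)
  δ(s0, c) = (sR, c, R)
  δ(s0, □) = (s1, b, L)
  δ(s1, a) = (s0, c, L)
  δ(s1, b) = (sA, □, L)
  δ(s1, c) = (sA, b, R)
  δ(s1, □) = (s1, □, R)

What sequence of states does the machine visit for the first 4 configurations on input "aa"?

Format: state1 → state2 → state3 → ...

Execution trace:
Initial: [s0]aa
Step 1: δ(s0, a) = (s1, c, R) → c[s1]a
Step 2: δ(s1, a) = (s0, c, L) → [s0]cc
Step 3: δ(s0, c) = (sR, c, R) → c[sR]c

The machine reaches the reject state sR and halts.

State sequence: s0 → s1 → s0 → sR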